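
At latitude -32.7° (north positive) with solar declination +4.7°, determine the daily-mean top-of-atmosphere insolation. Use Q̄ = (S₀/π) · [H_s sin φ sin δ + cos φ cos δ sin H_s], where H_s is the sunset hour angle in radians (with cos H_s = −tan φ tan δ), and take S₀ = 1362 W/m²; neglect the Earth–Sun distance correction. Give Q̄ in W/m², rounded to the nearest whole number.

334 W/m²

The sunset hour angle satisfies cos H_s = −tan φ tan δ = 0.0528, giving H_s = 86.97°. In radians, H_s = 1.5179.
H_s sin φ sin δ = 1.5179 × -0.5402 × 0.0819 = -0.0672.
cos φ cos δ sin H_s = 0.8415 × 0.9966 × 0.9986 = 0.8375.
Q̄ = (1362/π) × (-0.0672 + 0.8375) = 433.54 × 0.7703 = 333.96 W/m².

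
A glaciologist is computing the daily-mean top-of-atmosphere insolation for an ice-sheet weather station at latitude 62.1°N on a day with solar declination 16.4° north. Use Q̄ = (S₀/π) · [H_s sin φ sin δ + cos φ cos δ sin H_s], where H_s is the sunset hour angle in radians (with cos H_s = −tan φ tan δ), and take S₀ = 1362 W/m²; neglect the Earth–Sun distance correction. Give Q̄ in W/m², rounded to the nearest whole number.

395 W/m²

−tan φ tan δ = −(1.8887)(0.2943) = -0.5558; H_s = arccos(-0.5558) = 123.77°. In radians, H_s = 2.1602.
H_s sin φ sin δ = 2.1602 × 0.8838 × 0.2823 = 0.5390.
cos φ cos δ sin H_s = 0.4679 × 0.9593 × 0.8313 = 0.3731.
Q̄ = (1362/π) × (0.5390 + 0.3731) = 433.54 × 0.9121 = 395.43 W/m².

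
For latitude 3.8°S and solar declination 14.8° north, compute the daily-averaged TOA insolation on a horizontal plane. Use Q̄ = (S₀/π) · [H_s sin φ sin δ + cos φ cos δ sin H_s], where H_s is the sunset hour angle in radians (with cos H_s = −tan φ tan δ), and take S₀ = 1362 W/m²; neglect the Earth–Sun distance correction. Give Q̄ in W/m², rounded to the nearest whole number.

cos H_s = −tan(-3.8°) · tan(14.8°) = 0.0175, so H_s = arccos(0.0175) = 89.00°. In radians, H_s = 1.5533.
H_s sin φ sin δ = 1.5533 × -0.0663 × 0.2554 = -0.0263.
cos φ cos δ sin H_s = 0.9978 × 0.9668 × 0.9998 = 0.9645.
Q̄ = (1362/π) × (-0.0263 + 0.9645) = 433.54 × 0.9382 = 406.75 W/m².

407 W/m²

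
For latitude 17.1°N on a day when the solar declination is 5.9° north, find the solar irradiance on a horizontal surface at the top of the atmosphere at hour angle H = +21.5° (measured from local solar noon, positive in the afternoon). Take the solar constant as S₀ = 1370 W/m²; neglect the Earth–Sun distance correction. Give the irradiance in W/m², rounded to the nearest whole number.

cos θ_z = sin φ sin δ + cos φ cos δ cos H = (0.2940)(0.1028) + (0.9558)(0.9947)(0.9304) = 0.9148.
Top-of-atmosphere irradiance = S₀ cos θ_z = 1370 × 0.9148 = 1253.28 W/m².

1253 W/m²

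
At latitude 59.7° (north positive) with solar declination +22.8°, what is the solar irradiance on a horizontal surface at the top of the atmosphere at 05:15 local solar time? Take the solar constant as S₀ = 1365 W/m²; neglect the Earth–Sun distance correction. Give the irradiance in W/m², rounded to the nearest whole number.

Hour angle H = 15° × (5.25 − 12) = -101.25°.
cos θ_z = sin(59.7°) sin(22.8°) + cos(59.7°) cos(22.8°) cos(-101.25°) = 0.3346 + -0.0907 = 0.2439.
Top-of-atmosphere irradiance = S₀ cos θ_z = 1365 × 0.2439 = 332.92 W/m².

333 W/m²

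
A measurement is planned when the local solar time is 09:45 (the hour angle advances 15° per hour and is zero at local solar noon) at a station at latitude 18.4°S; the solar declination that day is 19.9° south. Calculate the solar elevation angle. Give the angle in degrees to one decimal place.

Hour angle H = 15° × (9.75 − 12) = -33.75°.
With φ = -18.4°, δ = -19.9°, H = -33.75°: sin φ sin δ = 0.1074, cos φ cos δ cos H = 0.7419, so cos θ_z = 0.8493.
θ_z = arccos(0.8493) = 31.86°, so the elevation is 90° − 31.86° = 58.14°.

58.1°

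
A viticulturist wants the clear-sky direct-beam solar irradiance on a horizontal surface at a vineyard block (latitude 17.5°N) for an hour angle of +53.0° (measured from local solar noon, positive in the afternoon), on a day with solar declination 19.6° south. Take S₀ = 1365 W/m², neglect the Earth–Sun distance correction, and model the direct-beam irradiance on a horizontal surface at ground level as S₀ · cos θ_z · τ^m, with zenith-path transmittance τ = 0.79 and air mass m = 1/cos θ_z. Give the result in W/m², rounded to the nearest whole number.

351 W/m²

With φ = 17.5°, δ = -19.6°, H = 53.00°: sin φ sin δ = -0.1009, cos φ cos δ cos H = 0.5407, so cos θ_z = 0.4398.
Air mass m = 1/cos θ_z = 1/0.4398 = 2.274; τ^m = 0.79^2.274 = 0.5851.
Surface direct beam = 1365 × 0.4398 × 0.5851 = 351.25 W/m².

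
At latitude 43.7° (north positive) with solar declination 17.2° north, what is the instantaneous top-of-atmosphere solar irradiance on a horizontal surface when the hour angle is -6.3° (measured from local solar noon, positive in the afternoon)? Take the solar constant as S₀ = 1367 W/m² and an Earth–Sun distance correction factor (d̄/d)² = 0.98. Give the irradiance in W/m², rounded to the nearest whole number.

cos θ_z = sin(43.7°) sin(17.2°) + cos(43.7°) cos(17.2°) cos(-6.30°) = 0.2043 + 0.6865 = 0.8908.
Top-of-atmosphere irradiance = S₀ (d̄/d)² cos θ_z = 1367 × 0.98 × 0.8908 = 1193.37 W/m².

1193 W/m²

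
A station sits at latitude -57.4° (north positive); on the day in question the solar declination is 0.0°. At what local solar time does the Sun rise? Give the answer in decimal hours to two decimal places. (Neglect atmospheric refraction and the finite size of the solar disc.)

cos H_s = −tan(-57.4°) · tan(0.0°) = 0.0000, so H_s = arccos(0.0000) = 90.00°.
Sunrise is at 12 − H_s/15 = 12 − 6.000 = 6.000 h local solar time.

6.00 h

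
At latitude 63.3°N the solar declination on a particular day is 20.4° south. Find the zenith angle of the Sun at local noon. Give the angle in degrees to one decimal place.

At local solar noon the hour angle is zero, so the zenith angle is |φ − δ| = |63.3° − (-20.4°)| = 83.7°.

83.7°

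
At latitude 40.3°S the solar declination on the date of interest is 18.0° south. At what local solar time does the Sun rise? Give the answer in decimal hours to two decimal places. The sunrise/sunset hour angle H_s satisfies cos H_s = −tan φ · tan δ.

4.93 h

The sunset hour angle satisfies cos H_s = −tan φ tan δ = -0.2756, giving H_s = 106.00°.
Sunrise is at 12 − H_s/15 = 12 − 7.067 = 4.933 h local solar time.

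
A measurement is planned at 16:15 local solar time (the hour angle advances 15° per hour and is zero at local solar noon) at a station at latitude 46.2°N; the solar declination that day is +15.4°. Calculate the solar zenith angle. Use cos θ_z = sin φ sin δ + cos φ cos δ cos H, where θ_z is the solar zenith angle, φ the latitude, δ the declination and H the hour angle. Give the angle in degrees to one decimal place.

Hour angle H = 15° × (16.25 − 12) = 63.75°.
cos θ_z = sin(46.2°) sin(15.4°) + cos(46.2°) cos(15.4°) cos(63.75°) = 0.1917 + 0.2951 = 0.4868.
θ_z = arccos(0.4868) = 60.87°.

60.9°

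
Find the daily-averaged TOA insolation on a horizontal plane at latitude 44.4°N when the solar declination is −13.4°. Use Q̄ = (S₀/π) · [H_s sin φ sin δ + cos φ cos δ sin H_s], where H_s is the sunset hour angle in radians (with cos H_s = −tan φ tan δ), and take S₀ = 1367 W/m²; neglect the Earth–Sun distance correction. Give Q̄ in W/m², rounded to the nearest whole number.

−tan φ tan δ = −(0.9793)(-0.2382) = 0.2333; H_s = arccos(0.2333) = 76.51°. In radians, H_s = 1.3354.
H_s sin φ sin δ = 1.3354 × 0.6997 × -0.2317 = -0.2165.
cos φ cos δ sin H_s = 0.7145 × 0.9728 × 0.9724 = 0.6759.
Q̄ = (1367/π) × (-0.2165 + 0.6759) = 435.13 × 0.4594 = 199.90 W/m².

200 W/m²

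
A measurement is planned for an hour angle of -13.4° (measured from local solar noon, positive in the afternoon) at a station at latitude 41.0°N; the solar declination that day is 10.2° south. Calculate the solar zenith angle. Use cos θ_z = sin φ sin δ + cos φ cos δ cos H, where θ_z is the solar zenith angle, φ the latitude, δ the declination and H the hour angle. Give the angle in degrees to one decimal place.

52.7°

cos θ_z = sin(41.0°) sin(-10.2°) + cos(41.0°) cos(-10.2°) cos(-13.40°) = -0.1162 + 0.7226 = 0.6064.
θ_z = arccos(0.6064) = 52.67°.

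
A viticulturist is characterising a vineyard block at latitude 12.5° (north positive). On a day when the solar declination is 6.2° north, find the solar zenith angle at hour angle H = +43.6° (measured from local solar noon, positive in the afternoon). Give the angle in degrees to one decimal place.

43.4°

cos θ_z = sin φ sin δ + cos φ cos δ cos H = (0.2164)(0.1080) + (0.9763)(0.9942)(0.7242) = 0.7263.
θ_z = arccos(0.7263) = 43.42°.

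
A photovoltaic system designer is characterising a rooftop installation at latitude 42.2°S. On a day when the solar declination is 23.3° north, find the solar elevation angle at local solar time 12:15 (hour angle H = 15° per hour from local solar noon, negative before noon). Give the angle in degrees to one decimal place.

24.4°

Hour angle H = 15° × (12.25 − 12) = 3.75°.
With φ = -42.2°, δ = 23.3°, H = 3.75°: sin φ sin δ = -0.2657, cos φ cos δ cos H = 0.6789, so cos θ_z = 0.4132.
θ_z = arccos(0.4132) = 65.59°, so the elevation is 90° − 65.59° = 24.41°.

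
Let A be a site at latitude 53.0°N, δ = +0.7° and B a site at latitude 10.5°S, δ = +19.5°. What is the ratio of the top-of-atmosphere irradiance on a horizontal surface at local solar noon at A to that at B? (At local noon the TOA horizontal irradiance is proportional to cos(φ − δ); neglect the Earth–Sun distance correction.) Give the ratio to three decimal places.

A: cos θ_z = cos(53.0° − (0.7°)) = 0.6115.
B: cos θ_z = cos(-10.5° − (19.5°)) = 0.8660.
Ratio A/B = 0.6115 / 0.8660 = 0.7061.

0.706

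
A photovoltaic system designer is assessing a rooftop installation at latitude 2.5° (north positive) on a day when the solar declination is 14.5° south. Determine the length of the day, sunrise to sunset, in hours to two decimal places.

−tan φ tan δ = −(0.0437)(-0.2586) = 0.0113; H_s = arccos(0.0113) = 89.35°.
Day length = 2 H_s / 15° h⁻¹ = 178.70° / 15 = 11.913 h.

11.91 hours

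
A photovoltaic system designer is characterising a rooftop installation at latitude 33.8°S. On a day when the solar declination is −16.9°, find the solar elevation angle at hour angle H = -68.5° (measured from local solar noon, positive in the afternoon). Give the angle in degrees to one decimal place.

26.9°

cos θ_z = sin φ sin δ + cos φ cos δ cos H = (-0.5563)(-0.2907) + (0.8310)(0.9568)(0.3665) = 0.4531.
θ_z = arccos(0.4531) = 63.06°, so the elevation is 90° − 63.06° = 26.94°.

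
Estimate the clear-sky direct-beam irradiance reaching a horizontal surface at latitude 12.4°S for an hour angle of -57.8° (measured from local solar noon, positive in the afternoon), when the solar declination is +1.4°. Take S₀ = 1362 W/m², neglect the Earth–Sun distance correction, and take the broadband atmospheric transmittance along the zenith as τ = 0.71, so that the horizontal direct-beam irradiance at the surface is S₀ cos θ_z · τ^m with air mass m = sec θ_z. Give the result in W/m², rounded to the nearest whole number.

361 W/m²

With φ = -12.4°, δ = 1.4°, H = -57.80°: sin φ sin δ = -0.0052, cos φ cos δ cos H = 0.5203, so cos θ_z = 0.5151.
Air mass m = 1/cos θ_z = 1/0.5151 = 1.941; τ^m = 0.71^1.941 = 0.5144.
Surface direct beam = 1362 × 0.5151 × 0.5144 = 360.89 W/m².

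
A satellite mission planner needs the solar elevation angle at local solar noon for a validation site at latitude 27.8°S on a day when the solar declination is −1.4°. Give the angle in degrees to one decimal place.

At local solar noon the hour angle is zero, so the elevation is 90° − |φ − δ| = 90° − |-27.8° − (-1.4°)| = 90° − 26.4° = 63.6°.

63.6°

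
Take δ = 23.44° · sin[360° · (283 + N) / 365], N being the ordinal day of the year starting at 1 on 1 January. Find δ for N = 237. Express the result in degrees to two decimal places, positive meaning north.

+10.69°

360 × (283 + 237) / 365 = 512.877°; sin(512.877°) = 0.4559.
δ = 23.44 × 0.4559 = 10.686° ≈ +10.69°.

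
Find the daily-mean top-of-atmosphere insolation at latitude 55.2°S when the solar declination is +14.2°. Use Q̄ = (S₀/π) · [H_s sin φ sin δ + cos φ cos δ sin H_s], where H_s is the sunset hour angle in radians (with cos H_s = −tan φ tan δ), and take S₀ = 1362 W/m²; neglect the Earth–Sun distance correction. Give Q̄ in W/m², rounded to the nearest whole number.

119 W/m²

−tan φ tan δ = −(-1.4388)(0.2530) = 0.3640; H_s = arccos(0.3640) = 68.65°. In radians, H_s = 1.1982.
H_s sin φ sin δ = 1.1982 × -0.8211 × 0.2453 = -0.2413.
cos φ cos δ sin H_s = 0.5707 × 0.9694 × 0.9314 = 0.5153.
Q̄ = (1362/π) × (-0.2413 + 0.5153) = 433.54 × 0.2740 = 118.79 W/m².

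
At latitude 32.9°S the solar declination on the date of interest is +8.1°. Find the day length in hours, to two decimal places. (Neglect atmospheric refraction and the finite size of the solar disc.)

cos H_s = −tan(-32.9°) · tan(8.1°) = 0.0921, so H_s = arccos(0.0921) = 84.72°.
Day length = 2 H_s / 15° h⁻¹ = 169.44° / 15 = 11.296 h.

11.30 hours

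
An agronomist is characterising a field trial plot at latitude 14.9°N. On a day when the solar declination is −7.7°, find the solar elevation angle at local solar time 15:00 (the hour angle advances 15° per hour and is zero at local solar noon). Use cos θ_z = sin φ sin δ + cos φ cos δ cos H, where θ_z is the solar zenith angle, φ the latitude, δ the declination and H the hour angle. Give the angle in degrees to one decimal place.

40.0°

Hour angle H = 15° × (15 − 12) = 45.00°.
cos θ_z = sin φ sin δ + cos φ cos δ cos H = (0.2571)(-0.1340) + (0.9664)(0.9910)(0.7071) = 0.6427.
θ_z = arccos(0.6427) = 50.01°, so the elevation is 90° − 50.01° = 39.99°.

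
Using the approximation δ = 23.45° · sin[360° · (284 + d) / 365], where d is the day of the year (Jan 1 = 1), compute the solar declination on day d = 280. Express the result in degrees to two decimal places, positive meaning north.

-6.57°

360 × (284 + 280) / 365 = 556.274°; sin(556.274°) = -0.2802.
δ = 23.45 × -0.2802 = -6.571° ≈ -6.57°.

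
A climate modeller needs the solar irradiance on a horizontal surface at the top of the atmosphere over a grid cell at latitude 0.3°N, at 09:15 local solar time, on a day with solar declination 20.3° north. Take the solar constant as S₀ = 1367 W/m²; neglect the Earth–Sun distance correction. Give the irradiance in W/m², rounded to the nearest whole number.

Hour angle H = 15° × (9.25 − 12) = -41.25°.
cos θ_z = sin φ sin δ + cos φ cos δ cos H = (0.0052)(0.3469) + (1.0000)(0.9379)(0.7518) = 0.7069.
Top-of-atmosphere irradiance = S₀ cos θ_z = 1367 × 0.7069 = 966.33 W/m².

966 W/m²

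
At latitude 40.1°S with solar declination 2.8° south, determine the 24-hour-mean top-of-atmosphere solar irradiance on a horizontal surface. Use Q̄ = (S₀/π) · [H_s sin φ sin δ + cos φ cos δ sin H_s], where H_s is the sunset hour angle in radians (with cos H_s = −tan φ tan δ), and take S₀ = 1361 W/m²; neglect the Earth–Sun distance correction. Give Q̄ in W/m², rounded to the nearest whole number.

353 W/m²

−tan φ tan δ = −(-0.8421)(-0.0489) = -0.0412; H_s = arccos(-0.0412) = 92.36°. In radians, H_s = 1.6120.
H_s sin φ sin δ = 1.6120 × -0.6441 × -0.0488 = 0.0507.
cos φ cos δ sin H_s = 0.7649 × 0.9988 × 0.9992 = 0.7634.
Q̄ = (1361/π) × (0.0507 + 0.7634) = 433.22 × 0.8141 = 352.68 W/m².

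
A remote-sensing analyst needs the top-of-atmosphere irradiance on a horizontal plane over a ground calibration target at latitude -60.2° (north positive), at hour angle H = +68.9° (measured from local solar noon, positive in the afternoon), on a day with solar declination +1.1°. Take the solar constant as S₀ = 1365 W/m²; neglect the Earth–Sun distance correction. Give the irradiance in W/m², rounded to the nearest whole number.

221 W/m²

cos θ_z = sin φ sin δ + cos φ cos δ cos H = (-0.8678)(0.0192) + (0.4970)(0.9998)(0.3600) = 0.1622.
Top-of-atmosphere irradiance = S₀ cos θ_z = 1365 × 0.1622 = 221.40 W/m².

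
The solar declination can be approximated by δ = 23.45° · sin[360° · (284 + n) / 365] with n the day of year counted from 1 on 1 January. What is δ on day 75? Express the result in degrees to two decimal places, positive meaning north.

360 × (284 + 75) / 365 = 354.082°; sin(354.082°) = -0.1031.
δ = 23.45 × -0.1031 = -2.418° ≈ -2.42°.

-2.42°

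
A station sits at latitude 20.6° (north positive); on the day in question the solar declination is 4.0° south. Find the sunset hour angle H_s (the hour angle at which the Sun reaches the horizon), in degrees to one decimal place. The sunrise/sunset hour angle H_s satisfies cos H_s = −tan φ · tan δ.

88.5°

−tan φ tan δ = −(0.3759)(-0.0699) = 0.0263; H_s = arccos(0.0263) = 88.49°.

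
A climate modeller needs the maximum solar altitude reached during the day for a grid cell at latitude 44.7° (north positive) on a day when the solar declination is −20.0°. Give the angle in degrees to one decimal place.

At local solar noon the hour angle is zero, so the elevation is 90° − |φ − δ| = 90° − |44.7° − (-20.0°)| = 90° − 64.7° = 25.3°.

25.3°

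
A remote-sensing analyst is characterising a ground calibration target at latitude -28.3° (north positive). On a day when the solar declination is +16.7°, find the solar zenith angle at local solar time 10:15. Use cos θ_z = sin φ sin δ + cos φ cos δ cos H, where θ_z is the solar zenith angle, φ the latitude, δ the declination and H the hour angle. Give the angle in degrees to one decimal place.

51.7°

Hour angle H = 15° × (10.25 − 12) = -26.25°.
cos θ_z = sin φ sin δ + cos φ cos δ cos H = (-0.4741)(0.2874) + (0.8805)(0.9578)(0.8969) = 0.6201.
θ_z = arccos(0.6201) = 51.68°.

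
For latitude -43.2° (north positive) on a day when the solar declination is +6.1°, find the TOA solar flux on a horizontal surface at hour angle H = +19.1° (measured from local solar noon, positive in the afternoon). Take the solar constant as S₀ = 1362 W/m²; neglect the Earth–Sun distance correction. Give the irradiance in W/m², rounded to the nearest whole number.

834 W/m²

cos θ_z = sin φ sin δ + cos φ cos δ cos H = (-0.6845)(0.1063) + (0.7290)(0.9943)(0.9449) = 0.6121.
Top-of-atmosphere irradiance = S₀ cos θ_z = 1362 × 0.6121 = 833.68 W/m².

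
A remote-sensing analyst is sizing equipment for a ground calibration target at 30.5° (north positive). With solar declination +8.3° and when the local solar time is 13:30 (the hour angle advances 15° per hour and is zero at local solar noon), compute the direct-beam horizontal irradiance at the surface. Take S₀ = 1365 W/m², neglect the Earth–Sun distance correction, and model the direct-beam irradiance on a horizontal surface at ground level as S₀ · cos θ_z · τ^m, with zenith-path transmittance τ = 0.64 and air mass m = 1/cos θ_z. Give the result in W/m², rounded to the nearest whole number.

Hour angle H = 15° × (13.5 − 12) = 22.50°.
cos θ_z = sin(30.5°) sin(8.3°) + cos(30.5°) cos(8.3°) cos(22.50°) = 0.0733 + 0.7877 = 0.8610.
Air mass m = 1/cos θ_z = 1/0.8610 = 1.161; τ^m = 0.64^1.161 = 0.5956.
Surface direct beam = 1365 × 0.8610 × 0.5956 = 699.99 W/m².

700 W/m²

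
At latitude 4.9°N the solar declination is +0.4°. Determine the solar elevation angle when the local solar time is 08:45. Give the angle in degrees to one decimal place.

41.1°

Hour angle H = 15° × (8.75 − 12) = -48.75°.
With φ = 4.9°, δ = 0.4°, H = -48.75°: sin φ sin δ = 0.0006, cos φ cos δ cos H = 0.6569, so cos θ_z = 0.6575.
θ_z = arccos(0.6575) = 48.89°, so the elevation is 90° − 48.89° = 41.11°.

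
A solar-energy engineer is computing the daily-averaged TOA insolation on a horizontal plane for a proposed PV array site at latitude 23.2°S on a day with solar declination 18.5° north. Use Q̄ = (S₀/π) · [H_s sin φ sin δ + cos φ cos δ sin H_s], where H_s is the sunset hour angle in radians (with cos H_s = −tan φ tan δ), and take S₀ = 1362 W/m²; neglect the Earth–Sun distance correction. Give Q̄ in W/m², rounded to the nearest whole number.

297 W/m²

cos H_s = −tan(-23.2°) · tan(18.5°) = 0.1434, so H_s = arccos(0.1434) = 81.76°. In radians, H_s = 1.4270.
H_s sin φ sin δ = 1.4270 × -0.3939 × 0.3173 = -0.1784.
cos φ cos δ sin H_s = 0.9191 × 0.9483 × 0.9897 = 0.8626.
Q̄ = (1362/π) × (-0.1784 + 0.8626) = 433.54 × 0.6842 = 296.63 W/m².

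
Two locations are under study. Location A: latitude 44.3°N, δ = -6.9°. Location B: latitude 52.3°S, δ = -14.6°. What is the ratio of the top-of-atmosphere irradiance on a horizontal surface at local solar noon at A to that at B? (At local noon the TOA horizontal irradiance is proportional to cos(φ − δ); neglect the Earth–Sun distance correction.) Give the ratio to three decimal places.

0.792

A: cos θ_z = cos(44.3° − (-6.9°)) = 0.6266.
B: cos θ_z = cos(-52.3° − (-14.6°)) = 0.7912.
Ratio A/B = 0.6266 / 0.7912 = 0.7920.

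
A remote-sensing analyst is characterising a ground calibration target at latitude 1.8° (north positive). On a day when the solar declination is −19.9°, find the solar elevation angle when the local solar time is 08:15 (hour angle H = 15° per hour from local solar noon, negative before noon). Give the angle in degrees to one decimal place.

30.8°

Hour angle H = 15° × (8.25 − 12) = -56.25°.
cos θ_z = sin(1.8°) sin(-19.9°) + cos(1.8°) cos(-19.9°) cos(-56.25°) = -0.0107 + 0.5221 = 0.5114.
θ_z = arccos(0.5114) = 59.24°, so the elevation is 90° − 59.24° = 30.76°.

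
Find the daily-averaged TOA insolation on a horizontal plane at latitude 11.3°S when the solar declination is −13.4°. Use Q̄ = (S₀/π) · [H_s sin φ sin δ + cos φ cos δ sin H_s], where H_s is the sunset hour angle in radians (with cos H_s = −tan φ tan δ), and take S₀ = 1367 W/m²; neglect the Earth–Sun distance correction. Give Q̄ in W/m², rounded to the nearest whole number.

−tan φ tan δ = −(-0.1998)(-0.2382) = -0.0476; H_s = arccos(-0.0476) = 92.73°. In radians, H_s = 1.6184.
H_s sin φ sin δ = 1.6184 × -0.1959 × -0.2317 = 0.0735.
cos φ cos δ sin H_s = 0.9806 × 0.9728 × 0.9989 = 0.9529.
Q̄ = (1367/π) × (0.0735 + 0.9529) = 435.13 × 1.0264 = 446.62 W/m².

447 W/m²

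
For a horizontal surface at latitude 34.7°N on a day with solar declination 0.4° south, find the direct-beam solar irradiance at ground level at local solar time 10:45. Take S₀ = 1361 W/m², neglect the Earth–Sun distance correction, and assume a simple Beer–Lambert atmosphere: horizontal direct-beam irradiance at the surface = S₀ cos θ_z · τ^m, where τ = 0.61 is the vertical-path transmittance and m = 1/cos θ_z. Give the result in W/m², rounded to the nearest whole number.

557 W/m²

Hour angle H = 15° × (10.75 − 12) = -18.75°.
cos θ_z = sin φ sin δ + cos φ cos δ cos H = (0.5693)(-0.0070) + (0.8221)(1.0000)(0.9469) = 0.7745.
Air mass m = 1/cos θ_z = 1/0.7745 = 1.291; τ^m = 0.61^1.291 = 0.5283.
Surface direct beam = 1361 × 0.7745 × 0.5283 = 556.88 W/m².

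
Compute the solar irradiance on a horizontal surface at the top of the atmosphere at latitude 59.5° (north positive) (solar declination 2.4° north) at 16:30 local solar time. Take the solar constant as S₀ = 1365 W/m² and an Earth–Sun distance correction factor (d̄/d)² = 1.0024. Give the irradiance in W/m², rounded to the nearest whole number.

315 W/m²

Hour angle H = 15° × (16.5 − 12) = 67.50°.
cos θ_z = sin φ sin δ + cos φ cos δ cos H = (0.8616)(0.0419) + (0.5075)(0.9991)(0.3827) = 0.2301.
Top-of-atmosphere irradiance = S₀ (d̄/d)² cos θ_z = 1365 × 1.0024 × 0.2301 = 314.84 W/m².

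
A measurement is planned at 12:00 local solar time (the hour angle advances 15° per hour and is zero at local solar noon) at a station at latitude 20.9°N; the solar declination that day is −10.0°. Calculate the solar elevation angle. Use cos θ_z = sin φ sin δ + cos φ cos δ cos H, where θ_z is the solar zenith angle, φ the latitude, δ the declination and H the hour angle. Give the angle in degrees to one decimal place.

Hour angle H = 15° × (12 − 12) = 0.00°.
cos θ_z = sin(20.9°) sin(-10.0°) + cos(20.9°) cos(-10.0°) cos(0.00°) = -0.0619 + 0.9200 = 0.8581.
θ_z = arccos(0.8581) = 30.90°, so the elevation is 90° − 30.90° = 59.10°.

59.1°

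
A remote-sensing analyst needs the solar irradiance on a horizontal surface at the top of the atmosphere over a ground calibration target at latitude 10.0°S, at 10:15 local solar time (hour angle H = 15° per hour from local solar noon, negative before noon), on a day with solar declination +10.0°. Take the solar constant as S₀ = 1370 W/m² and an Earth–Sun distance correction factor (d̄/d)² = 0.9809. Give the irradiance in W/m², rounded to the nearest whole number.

Hour angle H = 15° × (10.25 − 12) = -26.25°.
With φ = -10.0°, δ = 10.0°, H = -26.25°: sin φ sin δ = -0.0302, cos φ cos δ cos H = 0.8698, so cos θ_z = 0.8396.
Top-of-atmosphere irradiance = S₀ (d̄/d)² cos θ_z = 1370 × 0.9809 × 0.8396 = 1128.28 W/m².

1128 W/m²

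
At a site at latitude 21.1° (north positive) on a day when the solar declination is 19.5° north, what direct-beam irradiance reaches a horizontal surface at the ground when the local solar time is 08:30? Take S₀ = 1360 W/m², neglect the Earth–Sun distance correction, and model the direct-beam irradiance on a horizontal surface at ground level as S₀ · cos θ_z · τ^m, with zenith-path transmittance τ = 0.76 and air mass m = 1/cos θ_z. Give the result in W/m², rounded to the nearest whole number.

Hour angle H = 15° × (8.5 − 12) = -52.50°.
cos θ_z = sin(21.1°) sin(19.5°) + cos(21.1°) cos(19.5°) cos(-52.50°) = 0.1202 + 0.5354 = 0.6556.
Air mass m = 1/cos θ_z = 1/0.6556 = 1.525; τ^m = 0.76^1.525 = 0.6580.
Surface direct beam = 1360 × 0.6556 × 0.6580 = 586.68 W/m².

587 W/m²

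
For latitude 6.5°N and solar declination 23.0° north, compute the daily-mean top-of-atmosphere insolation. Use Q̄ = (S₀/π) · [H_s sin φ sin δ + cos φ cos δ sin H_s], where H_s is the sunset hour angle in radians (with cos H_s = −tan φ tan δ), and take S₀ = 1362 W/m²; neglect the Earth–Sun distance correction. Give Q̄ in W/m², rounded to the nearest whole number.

−tan φ tan δ = −(0.1139)(0.4245) = -0.0484; H_s = arccos(-0.0484) = 92.77°. In radians, H_s = 1.6191.
H_s sin φ sin δ = 1.6191 × 0.1132 × 0.3907 = 0.0716.
cos φ cos δ sin H_s = 0.9936 × 0.9205 × 0.9988 = 0.9135.
Q̄ = (1362/π) × (0.0716 + 0.9135) = 433.54 × 0.9851 = 427.08 W/m².

427 W/m²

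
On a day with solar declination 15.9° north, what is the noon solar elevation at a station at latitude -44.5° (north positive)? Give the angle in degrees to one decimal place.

29.6°

At local solar noon the hour angle is zero, so the elevation is 90° − |φ − δ| = 90° − |-44.5° − (15.9°)| = 90° − 60.4° = 29.6°.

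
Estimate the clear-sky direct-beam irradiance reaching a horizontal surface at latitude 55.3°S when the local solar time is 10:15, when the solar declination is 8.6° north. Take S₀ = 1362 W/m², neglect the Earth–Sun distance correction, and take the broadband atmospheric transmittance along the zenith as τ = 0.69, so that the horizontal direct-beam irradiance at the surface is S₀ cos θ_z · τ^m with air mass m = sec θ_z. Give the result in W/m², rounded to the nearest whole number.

197 W/m²

Hour angle H = 15° × (10.25 − 12) = -26.25°.
With φ = -55.3°, δ = 8.6°, H = -26.25°: sin φ sin δ = -0.1229, cos φ cos δ cos H = 0.5048, so cos θ_z = 0.3819.
Air mass m = 1/cos θ_z = 1/0.3819 = 2.618; τ^m = 0.69^2.618 = 0.3785.
Surface direct beam = 1362 × 0.3819 × 0.3785 = 196.88 W/m².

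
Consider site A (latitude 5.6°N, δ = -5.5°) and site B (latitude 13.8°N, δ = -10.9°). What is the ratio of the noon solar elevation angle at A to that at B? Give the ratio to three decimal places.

1.208

A: 90° − |5.6 − (-5.5)| = 78.90°.
B: 90° − |13.8 − (-10.9)| = 65.30°.
Ratio A/B = 78.9000 / 65.3000 = 1.2083.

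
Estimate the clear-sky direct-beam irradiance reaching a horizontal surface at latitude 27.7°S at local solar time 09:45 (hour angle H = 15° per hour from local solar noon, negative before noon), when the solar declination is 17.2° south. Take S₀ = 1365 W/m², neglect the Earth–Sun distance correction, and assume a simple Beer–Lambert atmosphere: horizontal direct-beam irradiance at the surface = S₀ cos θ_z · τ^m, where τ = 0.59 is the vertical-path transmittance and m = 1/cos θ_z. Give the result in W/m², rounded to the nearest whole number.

613 W/m²

Hour angle H = 15° × (9.75 − 12) = -33.75°.
cos θ_z = sin φ sin δ + cos φ cos δ cos H = (-0.4648)(-0.2957) + (0.8854)(0.9553)(0.8315) = 0.8407.
Air mass m = 1/cos θ_z = 1/0.8407 = 1.189; τ^m = 0.59^1.189 = 0.5340.
Surface direct beam = 1365 × 0.8407 × 0.5340 = 612.79 W/m².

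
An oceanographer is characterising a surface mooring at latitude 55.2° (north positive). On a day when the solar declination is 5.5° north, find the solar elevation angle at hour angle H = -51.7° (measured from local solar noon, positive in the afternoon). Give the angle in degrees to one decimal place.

With φ = 55.2°, δ = 5.5°, H = -51.70°: sin φ sin δ = 0.0787, cos φ cos δ cos H = 0.3521, so cos θ_z = 0.4308.
θ_z = arccos(0.4308) = 64.48°, so the elevation is 90° − 64.48° = 25.52°.

25.5°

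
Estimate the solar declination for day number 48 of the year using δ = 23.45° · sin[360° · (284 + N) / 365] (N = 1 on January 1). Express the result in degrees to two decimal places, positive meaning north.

-12.62°

360 × (284 + 48) / 365 = 327.452°; sin(327.452°) = -0.5380.
δ = 23.45 × -0.5380 = -12.616° ≈ -12.62°.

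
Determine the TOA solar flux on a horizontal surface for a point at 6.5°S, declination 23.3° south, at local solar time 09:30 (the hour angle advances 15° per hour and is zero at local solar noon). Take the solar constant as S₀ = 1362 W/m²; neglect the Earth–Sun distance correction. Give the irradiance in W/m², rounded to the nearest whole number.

1047 W/m²

Hour angle H = 15° × (9.5 − 12) = -37.50°.
cos θ_z = sin(-6.5°) sin(-23.3°) + cos(-6.5°) cos(-23.3°) cos(-37.50°) = 0.0448 + 0.7240 = 0.7688.
Top-of-atmosphere irradiance = S₀ cos θ_z = 1362 × 0.7688 = 1047.11 W/m².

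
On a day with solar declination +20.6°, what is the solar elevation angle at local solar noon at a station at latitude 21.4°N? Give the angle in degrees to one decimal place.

89.2°

At local solar noon the hour angle is zero, so the elevation is 90° − |φ − δ| = 90° − |21.4° − (20.6°)| = 90° − 0.8° = 89.2°.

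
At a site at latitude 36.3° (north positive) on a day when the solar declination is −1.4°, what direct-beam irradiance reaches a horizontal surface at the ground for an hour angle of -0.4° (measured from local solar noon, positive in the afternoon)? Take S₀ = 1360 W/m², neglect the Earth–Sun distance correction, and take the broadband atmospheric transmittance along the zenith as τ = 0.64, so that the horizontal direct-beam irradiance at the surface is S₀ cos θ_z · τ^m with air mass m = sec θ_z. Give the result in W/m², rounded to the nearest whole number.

612 W/m²

With φ = 36.3°, δ = -1.4°, H = -0.40°: sin φ sin δ = -0.0145, cos φ cos δ cos H = 0.8057, so cos θ_z = 0.7912.
Air mass m = 1/cos θ_z = 1/0.7912 = 1.264; τ^m = 0.64^1.264 = 0.5689.
Surface direct beam = 1360 × 0.7912 × 0.5689 = 612.15 W/m².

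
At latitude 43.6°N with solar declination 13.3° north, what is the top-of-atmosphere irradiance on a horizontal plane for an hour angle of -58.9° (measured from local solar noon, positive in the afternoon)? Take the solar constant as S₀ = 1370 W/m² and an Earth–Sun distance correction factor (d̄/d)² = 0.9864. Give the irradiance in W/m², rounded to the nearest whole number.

706 W/m²

cos θ_z = sin(43.6°) sin(13.3°) + cos(43.6°) cos(13.3°) cos(-58.90°) = 0.1586 + 0.3640 = 0.5226.
Top-of-atmosphere irradiance = S₀ (d̄/d)² cos θ_z = 1370 × 0.9864 × 0.5226 = 706.22 W/m².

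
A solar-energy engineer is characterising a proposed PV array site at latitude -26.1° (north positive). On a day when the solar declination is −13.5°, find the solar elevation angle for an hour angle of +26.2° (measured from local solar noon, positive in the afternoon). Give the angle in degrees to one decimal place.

62.4°

With φ = -26.1°, δ = -13.5°, H = 26.20°: sin φ sin δ = 0.1027, cos φ cos δ cos H = 0.7835, so cos θ_z = 0.8862.
θ_z = arccos(0.8862) = 27.60°, so the elevation is 90° − 27.60° = 62.40°.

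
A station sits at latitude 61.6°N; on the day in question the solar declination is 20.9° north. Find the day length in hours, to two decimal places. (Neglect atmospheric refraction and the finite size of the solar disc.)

17.99 hours

cos H_s = −tan(61.6°) · tan(20.9°) = -0.7062, so H_s = arccos(-0.7062) = 134.93°.
Day length = 2 H_s / 15° h⁻¹ = 269.86° / 15 = 17.991 h.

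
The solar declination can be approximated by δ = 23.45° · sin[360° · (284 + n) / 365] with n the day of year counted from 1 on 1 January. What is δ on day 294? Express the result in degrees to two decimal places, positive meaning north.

-11.75°

360 × (284 + 294) / 365 = 570.082°; sin(570.082°) = -0.5012.
δ = 23.45 × -0.5012 = -11.753° ≈ -11.75°.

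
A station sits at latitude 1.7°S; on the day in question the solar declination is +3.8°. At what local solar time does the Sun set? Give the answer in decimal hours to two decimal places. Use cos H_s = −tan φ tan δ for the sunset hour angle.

17.99 h

The sunset hour angle satisfies cos H_s = −tan φ tan δ = 0.0020, giving H_s = 89.89°.
Sunset is at 12 + H_s/15 = 12 + 5.993 = 17.993 h local solar time.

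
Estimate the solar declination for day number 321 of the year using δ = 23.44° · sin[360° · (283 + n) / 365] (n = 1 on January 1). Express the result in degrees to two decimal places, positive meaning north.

-19.37°

360 × (283 + 321) / 365 = 595.726°; sin(595.726°) = -0.8264.
δ = 23.44 × -0.8264 = -19.371° ≈ -19.37°.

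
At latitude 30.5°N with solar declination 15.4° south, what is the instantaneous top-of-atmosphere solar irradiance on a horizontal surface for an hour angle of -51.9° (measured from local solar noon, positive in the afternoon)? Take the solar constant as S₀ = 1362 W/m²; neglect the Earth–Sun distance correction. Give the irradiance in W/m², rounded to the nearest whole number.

cos θ_z = sin(30.5°) sin(-15.4°) + cos(30.5°) cos(-15.4°) cos(-51.90°) = -0.1348 + 0.5126 = 0.3778.
Top-of-atmosphere irradiance = S₀ cos θ_z = 1362 × 0.3778 = 514.56 W/m².

515 W/m²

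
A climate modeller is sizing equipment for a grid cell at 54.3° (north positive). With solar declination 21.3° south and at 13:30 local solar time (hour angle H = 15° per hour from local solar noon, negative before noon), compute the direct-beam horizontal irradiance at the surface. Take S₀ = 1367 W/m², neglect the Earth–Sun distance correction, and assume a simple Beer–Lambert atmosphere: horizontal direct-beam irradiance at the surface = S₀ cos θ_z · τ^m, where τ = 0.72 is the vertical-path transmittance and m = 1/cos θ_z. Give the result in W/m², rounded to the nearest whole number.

58 W/m²

Hour angle H = 15° × (13.5 − 12) = 22.50°.
With φ = 54.3°, δ = -21.3°, H = 22.50°: sin φ sin δ = -0.2950, cos φ cos δ cos H = 0.5023, so cos θ_z = 0.2073.
Air mass m = 1/cos θ_z = 1/0.2073 = 4.824; τ^m = 0.72^4.824 = 0.2050.
Surface direct beam = 1367 × 0.2073 × 0.2050 = 58.09 W/m².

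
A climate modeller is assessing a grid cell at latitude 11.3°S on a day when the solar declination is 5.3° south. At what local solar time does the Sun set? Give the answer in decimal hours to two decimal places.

cos H_s = −tan(-11.3°) · tan(-5.3°) = -0.0185, so H_s = arccos(-0.0185) = 91.06°.
Sunset is at 12 + H_s/15 = 12 + 6.071 = 18.071 h local solar time.

18.07 h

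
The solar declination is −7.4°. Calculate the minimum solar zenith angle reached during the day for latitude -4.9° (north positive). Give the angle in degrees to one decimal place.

At local solar noon the hour angle is zero, so the zenith angle is |φ − δ| = |-4.9° − (-7.4°)| = 2.5°.

2.5°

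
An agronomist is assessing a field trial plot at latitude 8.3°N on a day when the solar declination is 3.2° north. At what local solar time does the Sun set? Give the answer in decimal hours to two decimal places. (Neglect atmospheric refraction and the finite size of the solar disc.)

18.03 h

cos H_s = −tan(8.3°) · tan(3.2°) = -0.0082, so H_s = arccos(-0.0082) = 90.47°.
Sunset is at 12 + H_s/15 = 12 + 6.031 = 18.031 h local solar time.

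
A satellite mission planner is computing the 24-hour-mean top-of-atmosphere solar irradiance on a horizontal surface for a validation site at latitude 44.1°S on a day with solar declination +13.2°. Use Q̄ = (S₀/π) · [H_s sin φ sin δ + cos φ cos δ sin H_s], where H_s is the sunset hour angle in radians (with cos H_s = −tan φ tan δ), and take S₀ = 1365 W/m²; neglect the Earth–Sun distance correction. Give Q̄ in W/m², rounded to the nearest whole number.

203 W/m²

−tan φ tan δ = −(-0.9691)(0.2345) = 0.2273; H_s = arccos(0.2273) = 76.86°. In radians, H_s = 1.3415.
H_s sin φ sin δ = 1.3415 × -0.6959 × 0.2284 = -0.2132.
cos φ cos δ sin H_s = 0.7181 × 0.9736 × 0.9738 = 0.6808.
Q̄ = (1365/π) × (-0.2132 + 0.6808) = 434.49 × 0.4676 = 203.17 W/m².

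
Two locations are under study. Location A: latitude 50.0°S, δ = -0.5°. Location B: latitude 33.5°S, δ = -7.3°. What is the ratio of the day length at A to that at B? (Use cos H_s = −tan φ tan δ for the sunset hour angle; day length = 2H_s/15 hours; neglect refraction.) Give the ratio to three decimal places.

A: H_s = arccos(−tan -50.0° · tan -0.5°) = 90.60°, so 2H_s/15 = 12.0800 h.
B: H_s = arccos(−tan -33.5° · tan -7.3°) = 94.86°, so 2H_s/15 = 12.6480 h.
Ratio A/B = 12.0800 / 12.6480 = 0.9551.

0.955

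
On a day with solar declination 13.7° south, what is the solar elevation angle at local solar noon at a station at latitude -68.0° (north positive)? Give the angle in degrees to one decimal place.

35.7°

At local solar noon the hour angle is zero, so the elevation is 90° − |φ − δ| = 90° − |-68.0° − (-13.7°)| = 90° − 54.3° = 35.7°.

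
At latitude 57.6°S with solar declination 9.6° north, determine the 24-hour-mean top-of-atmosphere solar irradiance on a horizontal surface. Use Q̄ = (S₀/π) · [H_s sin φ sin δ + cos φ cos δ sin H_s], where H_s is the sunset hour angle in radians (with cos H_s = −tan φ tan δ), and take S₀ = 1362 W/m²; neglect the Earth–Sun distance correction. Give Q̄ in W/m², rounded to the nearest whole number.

141 W/m²

−tan φ tan δ = −(-1.5757)(0.1691) = 0.2665; H_s = arccos(0.2665) = 74.54°. In radians, H_s = 1.3010.
H_s sin φ sin δ = 1.3010 × -0.8443 × 0.1668 = -0.1832.
cos φ cos δ sin H_s = 0.5358 × 0.9860 × 0.9638 = 0.5092.
Q̄ = (1362/π) × (-0.1832 + 0.5092) = 433.54 × 0.3260 = 141.33 W/m².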